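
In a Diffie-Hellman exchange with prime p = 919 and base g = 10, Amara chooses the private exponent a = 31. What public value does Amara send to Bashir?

290

Public value = 10^31 (mod 919).
10^1 ≡ 10 (mod 919)
10^2 = (10^1)^2 ≡ 10^2 = 100 ≡ 100 (mod 919)
10^4 = (10^2)^2 ≡ 100^2 = 10000 ≡ 810 (mod 919)
10^8 = (10^4)^2 ≡ 810^2 = 656100 ≡ 853 (mod 919)
10^16 = (10^8)^2 ≡ 853^2 = 727609 ≡ 680 (mod 919)
10^31 = 10^16 · 10^8 · 10^4 · 10^2 · 10^1 ≡ 680 · 853 · 810 · 100 · 10 ≡ 290 (mod 919).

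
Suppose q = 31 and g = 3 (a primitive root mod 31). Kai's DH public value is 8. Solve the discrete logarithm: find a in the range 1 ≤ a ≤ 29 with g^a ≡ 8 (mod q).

12

Try successive powers of 3 modulo 31:
3^1 ≡ 3
3^2 ≡ 9
3^3 ≡ 27
3^4 ≡ 19
3^5 ≡ 26
3^6 ≡ 16
3^7 ≡ 17
3^8 ≡ 20
3^9 ≡ 29
3^10 ≡ 25
3^11 ≡ 13
3^12 ≡ 8
Found: a = 12.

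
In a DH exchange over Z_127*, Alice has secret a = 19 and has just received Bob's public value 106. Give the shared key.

Shared key K = 106^19 mod 127.
106^1 ≡ 106 (mod 127)
106^2 = (106^1)^2 ≡ 106^2 = 11236 ≡ 60 (mod 127)
106^4 = (106^2)^2 ≡ 60^2 = 3600 ≡ 44 (mod 127)
106^8 = (106^4)^2 ≡ 44^2 = 1936 ≡ 31 (mod 127)
106^16 = (106^8)^2 ≡ 31^2 = 961 ≡ 72 (mod 127)
106^19 = 106^16 · 106^2 · 106^1 ≡ 72 · 60 · 106 ≡ 85 (mod 127).

85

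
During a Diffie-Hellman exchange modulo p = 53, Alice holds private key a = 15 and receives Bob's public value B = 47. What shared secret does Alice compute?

36

Shared key K = 47^15 mod 53.
47^1 ≡ 47 (mod 53)
47^2 = (47^1)^2 ≡ 47^2 = 2209 ≡ 36 (mod 53)
47^4 = (47^2)^2 ≡ 36^2 = 1296 ≡ 24 (mod 53)
47^8 = (47^4)^2 ≡ 24^2 = 576 ≡ 46 (mod 53)
47^15 = 47^8 · 47^4 · 47^2 · 47^1 ≡ 46 · 24 · 36 · 47 ≡ 36 (mod 53).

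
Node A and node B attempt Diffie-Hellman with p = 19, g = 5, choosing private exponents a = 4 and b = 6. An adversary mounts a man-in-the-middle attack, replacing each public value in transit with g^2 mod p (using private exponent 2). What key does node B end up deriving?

Node B receives an adversary's public value M = 5^2 mod 19 instead of the honest one.
5^1 ≡ 5 (mod 19)
5^2 = (5^1)^2 ≡ 5^2 = 25 ≡ 6 (mod 19)
So M = 6. Node B computes K = M^6 mod 19.
6^1 ≡ 6 (mod 19)
6^2 = (6^1)^2 ≡ 6^2 = 36 ≡ 17 (mod 19)
6^4 = (6^2)^2 ≡ 17^2 = 289 ≡ 4 (mod 19)
6^6 = 6^4 · 6^2 ≡ 4 · 17 ≡ 11 (mod 19).

11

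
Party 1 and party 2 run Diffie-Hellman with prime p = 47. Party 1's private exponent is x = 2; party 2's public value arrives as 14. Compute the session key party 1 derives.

Shared key K = 14^2 mod 47.
14^1 ≡ 14 (mod 47)
14^2 = (14^1)^2 ≡ 14^2 = 196 ≡ 8 (mod 47)

8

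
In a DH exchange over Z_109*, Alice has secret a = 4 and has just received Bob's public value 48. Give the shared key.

Shared key K = 48^4 mod 109.
48^1 ≡ 48 (mod 109)
48^2 = (48^1)^2 ≡ 48^2 = 2304 ≡ 15 (mod 109)
48^4 = (48^2)^2 ≡ 15^2 = 225 ≡ 7 (mod 109)

7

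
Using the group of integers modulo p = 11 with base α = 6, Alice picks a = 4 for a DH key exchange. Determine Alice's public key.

9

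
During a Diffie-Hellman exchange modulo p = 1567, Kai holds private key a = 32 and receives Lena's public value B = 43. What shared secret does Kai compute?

Shared key K = 43^32 mod 1567.
43^1 ≡ 43 (mod 1567)
43^2 = (43^1)^2 ≡ 43^2 = 1849 ≡ 282 (mod 1567)
43^4 = (43^2)^2 ≡ 282^2 = 79524 ≡ 1174 (mod 1567)
43^8 = (43^4)^2 ≡ 1174^2 = 1378276 ≡ 883 (mod 1567)
43^16 = (43^8)^2 ≡ 883^2 = 779689 ≡ 890 (mod 1567)
43^32 = (43^16)^2 ≡ 890^2 = 792100 ≡ 765 (mod 1567)

765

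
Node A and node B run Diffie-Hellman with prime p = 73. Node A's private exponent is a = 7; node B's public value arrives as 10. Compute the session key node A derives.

Shared key K = 10^7 mod 73.
10^1 ≡ 10 (mod 73)
10^2 = (10^1)^2 ≡ 10^2 = 100 ≡ 27 (mod 73)
10^4 = (10^2)^2 ≡ 27^2 = 729 ≡ 72 (mod 73)
10^7 = 10^4 · 10^2 · 10^1 ≡ 72 · 27 · 10 ≡ 22 (mod 73).

22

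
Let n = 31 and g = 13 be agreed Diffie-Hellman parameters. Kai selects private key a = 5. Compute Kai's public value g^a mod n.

6

Public value = 13^5 mod 31.
13^1 ≡ 13 (mod 31)
13^2 = (13^1)^2 ≡ 13^2 = 169 ≡ 14 (mod 31)
13^4 = (13^2)^2 ≡ 14^2 = 196 ≡ 10 (mod 31)
13^5 = 13^4 · 13^1 ≡ 10 · 13 ≡ 6 (mod 31).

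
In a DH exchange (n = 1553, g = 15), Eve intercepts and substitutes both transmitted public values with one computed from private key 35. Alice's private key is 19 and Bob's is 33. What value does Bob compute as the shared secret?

1207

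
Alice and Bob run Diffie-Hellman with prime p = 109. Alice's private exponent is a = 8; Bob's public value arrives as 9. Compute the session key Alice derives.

5

Shared key K = 9^8 mod 109.
9^1 ≡ 9 (mod 109)
9^2 = (9^1)^2 ≡ 9^2 = 81 ≡ 81 (mod 109)
9^4 = (9^2)^2 ≡ 81^2 = 6561 ≡ 21 (mod 109)
9^8 = (9^4)^2 ≡ 21^2 = 441 ≡ 5 (mod 109)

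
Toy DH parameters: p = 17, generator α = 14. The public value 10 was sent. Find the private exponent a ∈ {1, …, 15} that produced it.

11

Try successive powers of 14 modulo 17:
14^1 ≡ 14
14^2 ≡ 9
14^3 ≡ 7
14^4 ≡ 13
14^5 ≡ 12
14^6 ≡ 15
14^7 ≡ 6
14^8 ≡ 16
14^9 ≡ 3
14^10 ≡ 8
14^11 ≡ 10
Found: a = 11.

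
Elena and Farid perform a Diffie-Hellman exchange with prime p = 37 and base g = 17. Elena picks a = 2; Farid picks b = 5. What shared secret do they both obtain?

28

Farid sends B = g^b mod p = 17^5 mod 37.
17^1 ≡ 17 (mod 37)
17^2 = (17^1)^2 ≡ 17^2 = 289 ≡ 30 (mod 37)
17^4 = (17^2)^2 ≡ 30^2 = 900 ≡ 12 (mod 37)
17^5 = 17^4 · 17^1 ≡ 12 · 17 ≡ 19 (mod 37).
So B = 19. Elena then computes K = B^a mod p = 19^2 mod 37.
19^1 ≡ 19 (mod 37)
19^2 = (19^1)^2 ≡ 19^2 = 361 ≡ 28 (mod 37)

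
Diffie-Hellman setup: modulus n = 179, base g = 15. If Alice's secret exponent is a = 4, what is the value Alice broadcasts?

147

Public value = 15^{4} \pmod{179}.
15^1 ≡ 15 (mod 179)
15^2 = (15^1)^2 ≡ 15^2 = 225 ≡ 46 (mod 179)
15^4 = (15^2)^2 ≡ 46^2 = 2116 ≡ 147 (mod 179)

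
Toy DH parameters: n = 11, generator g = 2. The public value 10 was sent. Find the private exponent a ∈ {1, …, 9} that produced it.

5

Try successive powers of 2 modulo 11:
2^1 ≡ 2
2^2 ≡ 4
2^3 ≡ 8
2^4 ≡ 5
2^5 ≡ 10
Found: a = 5.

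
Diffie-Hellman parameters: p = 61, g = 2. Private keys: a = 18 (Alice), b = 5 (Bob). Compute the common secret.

60

Alice sends A = g^a mod p = 2^18 mod 61.
2^1 ≡ 2 (mod 61)
2^2 = (2^1)^2 ≡ 2^2 = 4 ≡ 4 (mod 61)
2^4 = (2^2)^2 ≡ 4^2 = 16 ≡ 16 (mod 61)
2^8 = (2^4)^2 ≡ 16^2 = 256 ≡ 12 (mod 61)
2^16 = (2^8)^2 ≡ 12^2 = 144 ≡ 22 (mod 61)
2^18 = 2^16 · 2^2 ≡ 22 · 4 ≡ 27 (mod 61).
So A = 27. Bob then computes K = A^b mod p = 27^5 mod 61.
27^1 ≡ 27 (mod 61)
27^2 = (27^1)^2 ≡ 27^2 = 729 ≡ 58 (mod 61)
27^4 = (27^2)^2 ≡ 58^2 = 3364 ≡ 9 (mod 61)
27^5 = 27^4 · 27^1 ≡ 9 · 27 ≡ 60 (mod 61).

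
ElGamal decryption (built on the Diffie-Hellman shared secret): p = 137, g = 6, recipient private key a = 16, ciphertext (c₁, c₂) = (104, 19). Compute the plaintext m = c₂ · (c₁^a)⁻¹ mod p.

Shared mask s = c₁^a mod p = 104^16 mod 137.
104^1 ≡ 104 (mod 137)
104^2 = (104^1)^2 ≡ 104^2 = 10816 ≡ 130 (mod 137)
104^4 = (104^2)^2 ≡ 130^2 = 16900 ≡ 49 (mod 137)
104^8 = (104^4)^2 ≡ 49^2 = 2401 ≡ 72 (mod 137)
104^16 = (104^8)^2 ≡ 72^2 = 5184 ≡ 115 (mod 137)
So s = 115; s⁻¹ ≡ 56 (mod 137).
m = c₂ · s⁻¹ mod 137 = 19 · 56 mod 137 = 105.

105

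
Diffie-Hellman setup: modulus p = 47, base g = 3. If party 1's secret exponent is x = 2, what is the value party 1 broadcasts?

9

Public value = 3^2 mod 47.
3^1 ≡ 3 (mod 47)
3^2 = (3^1)^2 ≡ 3^2 = 9 ≡ 9 (mod 47)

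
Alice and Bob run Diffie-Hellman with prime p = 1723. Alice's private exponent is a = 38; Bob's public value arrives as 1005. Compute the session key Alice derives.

Shared key K = 1005^38 mod 1723.
1005^1 ≡ 1005 (mod 1723)
1005^2 = (1005^1)^2 ≡ 1005^2 = 1010025 ≡ 347 (mod 1723)
1005^4 = (1005^2)^2 ≡ 347^2 = 120409 ≡ 1522 (mod 1723)
1005^8 = (1005^4)^2 ≡ 1522^2 = 2316484 ≡ 772 (mod 1723)
1005^16 = (1005^8)^2 ≡ 772^2 = 595984 ≡ 1549 (mod 1723)
1005^32 = (1005^16)^2 ≡ 1549^2 = 2399401 ≡ 985 (mod 1723)
1005^38 = 1005^32 · 1005^4 · 1005^2 ≡ 985 · 1522 · 347 ≡ 384 (mod 1723).

384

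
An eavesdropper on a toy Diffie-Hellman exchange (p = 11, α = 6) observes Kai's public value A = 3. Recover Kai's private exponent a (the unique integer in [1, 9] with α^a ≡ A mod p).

2

Try successive powers of 6 modulo 11:
6^1 ≡ 6
6^2 ≡ 3
Found: a = 2.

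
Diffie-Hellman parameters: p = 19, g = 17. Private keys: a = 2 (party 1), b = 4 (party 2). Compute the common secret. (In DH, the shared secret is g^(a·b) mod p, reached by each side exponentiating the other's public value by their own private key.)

Party 1 sends A = g^a mod p = 17^2 mod 19.
17^1 ≡ 17 (mod 19)
17^2 = (17^1)^2 ≡ 17^2 = 289 ≡ 4 (mod 19)
So A = 4. Party 2 then computes K = A^b mod p = 4^4 mod 19.
4^1 ≡ 4 (mod 19)
4^2 = (4^1)^2 ≡ 4^2 = 16 ≡ 16 (mod 19)
4^4 = (4^2)^2 ≡ 16^2 = 256 ≡ 9 (mod 19)

9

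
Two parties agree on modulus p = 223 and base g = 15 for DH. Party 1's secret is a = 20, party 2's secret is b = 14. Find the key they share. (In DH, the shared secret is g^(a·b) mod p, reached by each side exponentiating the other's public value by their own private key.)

196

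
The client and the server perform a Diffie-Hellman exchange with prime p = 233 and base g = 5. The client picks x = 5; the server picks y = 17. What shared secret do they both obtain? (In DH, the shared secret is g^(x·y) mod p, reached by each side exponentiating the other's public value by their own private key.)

153

The server sends B = g^y mod p = 5^17 mod 233.
5^1 ≡ 5 (mod 233)
5^2 = (5^1)^2 ≡ 5^2 = 25 ≡ 25 (mod 233)
5^4 = (5^2)^2 ≡ 25^2 = 625 ≡ 159 (mod 233)
5^8 = (5^4)^2 ≡ 159^2 = 25281 ≡ 117 (mod 233)
5^16 = (5^8)^2 ≡ 117^2 = 13689 ≡ 175 (mod 233)
5^17 = 5^16 · 5^1 ≡ 175 · 5 ≡ 176 (mod 233).
So B = 176. The client then computes K = B^x mod p = 176^5 mod 233.
176^1 ≡ 176 (mod 233)
176^2 = (176^1)^2 ≡ 176^2 = 30976 ≡ 220 (mod 233)
176^4 = (176^2)^2 ≡ 220^2 = 48400 ≡ 169 (mod 233)
176^5 = 176^4 · 176^1 ≡ 169 · 176 ≡ 153 (mod 233).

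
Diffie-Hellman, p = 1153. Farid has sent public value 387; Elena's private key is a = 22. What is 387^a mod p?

577

Shared key K = 387^22 mod 1153.
387^1 ≡ 387 (mod 1153)
387^2 = (387^1)^2 ≡ 387^2 = 149769 ≡ 1032 (mod 1153)
387^4 = (387^2)^2 ≡ 1032^2 = 1065024 ≡ 805 (mod 1153)
387^8 = (387^4)^2 ≡ 805^2 = 648025 ≡ 39 (mod 1153)
387^16 = (387^8)^2 ≡ 39^2 = 1521 ≡ 368 (mod 1153)
387^22 = 387^16 · 387^4 · 387^2 ≡ 368 · 805 · 1032 ≡ 577 (mod 1153).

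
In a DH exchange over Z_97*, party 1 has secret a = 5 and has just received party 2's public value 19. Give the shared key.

Shared key K = 19^5 mod 97.
19^1 ≡ 19 (mod 97)
19^2 = (19^1)^2 ≡ 19^2 = 361 ≡ 70 (mod 97)
19^4 = (19^2)^2 ≡ 70^2 = 4900 ≡ 50 (mod 97)
19^5 = 19^4 · 19^1 ≡ 50 · 19 ≡ 77 (mod 97).

77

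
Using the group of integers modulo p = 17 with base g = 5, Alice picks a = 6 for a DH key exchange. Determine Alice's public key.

Public value = 5^6 mod 17.
5^1 ≡ 5 (mod 17)
5^2 = (5^1)^2 ≡ 5^2 = 25 ≡ 8 (mod 17)
5^4 = (5^2)^2 ≡ 8^2 = 64 ≡ 13 (mod 17)
5^6 = 5^4 · 5^2 ≡ 13 · 8 ≡ 2 (mod 17).

2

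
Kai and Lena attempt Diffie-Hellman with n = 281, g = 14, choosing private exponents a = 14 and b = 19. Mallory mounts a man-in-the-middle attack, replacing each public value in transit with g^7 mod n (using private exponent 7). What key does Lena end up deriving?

Lena receives Mallory's public value M = 14^7 mod 281 instead of the honest one.
14^1 ≡ 14 (mod 281)
14^2 = (14^1)^2 ≡ 14^2 = 196 ≡ 196 (mod 281)
14^4 = (14^2)^2 ≡ 196^2 = 38416 ≡ 200 (mod 281)
14^7 = 14^4 · 14^2 · 14^1 ≡ 200 · 196 · 14 ≡ 7 (mod 281).
So M = 7. Lena computes K = M^19 mod 281.
7^1 ≡ 7 (mod 281)
7^2 = (7^1)^2 ≡ 7^2 = 49 ≡ 49 (mod 281)
7^4 = (7^2)^2 ≡ 49^2 = 2401 ≡ 153 (mod 281)
7^8 = (7^4)^2 ≡ 153^2 = 23409 ≡ 86 (mod 281)
7^16 = (7^8)^2 ≡ 86^2 = 7396 ≡ 90 (mod 281)
7^19 = 7^16 · 7^2 · 7^1 ≡ 90 · 49 · 7 ≡ 241 (mod 281).

241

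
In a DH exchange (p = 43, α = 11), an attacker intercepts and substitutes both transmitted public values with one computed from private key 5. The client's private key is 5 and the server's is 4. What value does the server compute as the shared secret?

4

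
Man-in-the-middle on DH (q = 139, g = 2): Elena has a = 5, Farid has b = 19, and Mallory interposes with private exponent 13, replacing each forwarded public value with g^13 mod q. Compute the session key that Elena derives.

Elena receives Mallory's public value M = 2^13 mod 139 instead of the honest one.
2^1 ≡ 2 (mod 139)
2^2 = (2^1)^2 ≡ 2^2 = 4 ≡ 4 (mod 139)
2^4 = (2^2)^2 ≡ 4^2 = 16 ≡ 16 (mod 139)
2^8 = (2^4)^2 ≡ 16^2 = 256 ≡ 117 (mod 139)
2^13 = 2^8 · 2^4 · 2^1 ≡ 117 · 16 · 2 ≡ 130 (mod 139).
So M = 130. Elena computes K = M^5 mod 139.
130^1 ≡ 130 (mod 139)
130^2 = (130^1)^2 ≡ 130^2 = 16900 ≡ 81 (mod 139)
130^4 = (130^2)^2 ≡ 81^2 = 6561 ≡ 28 (mod 139)
130^5 = 130^4 · 130^1 ≡ 28 · 130 ≡ 26 (mod 139).

26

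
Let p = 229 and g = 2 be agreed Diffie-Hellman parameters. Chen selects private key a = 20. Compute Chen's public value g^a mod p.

214

Public value = 2^20 mod 229.
2^1 ≡ 2 (mod 229)
2^2 = (2^1)^2 ≡ 2^2 = 4 ≡ 4 (mod 229)
2^4 = (2^2)^2 ≡ 4^2 = 16 ≡ 16 (mod 229)
2^8 = (2^4)^2 ≡ 16^2 = 256 ≡ 27 (mod 229)
2^16 = (2^8)^2 ≡ 27^2 = 729 ≡ 42 (mod 229)
2^20 = 2^16 · 2^4 ≡ 42 · 16 ≡ 214 (mod 229).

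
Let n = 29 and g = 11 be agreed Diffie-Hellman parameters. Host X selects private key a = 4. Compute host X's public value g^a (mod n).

Public value = 11^4 (mod 29).
11^1 ≡ 11 (mod 29)
11^2 = (11^1)^2 ≡ 11^2 = 121 ≡ 5 (mod 29)
11^4 = (11^2)^2 ≡ 5^2 = 25 ≡ 25 (mod 29)

25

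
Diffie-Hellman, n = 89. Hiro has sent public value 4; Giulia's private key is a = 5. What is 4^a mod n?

Shared key K = 4^5 mod 89.
4^1 ≡ 4 (mod 89)
4^2 = (4^1)^2 ≡ 4^2 = 16 ≡ 16 (mod 89)
4^4 = (4^2)^2 ≡ 16^2 = 256 ≡ 78 (mod 89)
4^5 = 4^4 · 4^1 ≡ 78 · 4 ≡ 45 (mod 89).

45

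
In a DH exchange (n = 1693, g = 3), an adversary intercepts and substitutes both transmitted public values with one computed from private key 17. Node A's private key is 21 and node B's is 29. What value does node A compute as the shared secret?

1375

Node A receives an adversary's public value M = 3^17 mod 1693 instead of the honest one.
3^1 ≡ 3 (mod 1693)
3^2 = (3^1)^2 ≡ 3^2 = 9 ≡ 9 (mod 1693)
3^4 = (3^2)^2 ≡ 9^2 = 81 ≡ 81 (mod 1693)
3^8 = (3^4)^2 ≡ 81^2 = 6561 ≡ 1482 (mod 1693)
3^16 = (3^8)^2 ≡ 1482^2 = 2196324 ≡ 503 (mod 1693)
3^17 = 3^16 · 3^1 ≡ 503 · 3 ≡ 1509 (mod 1693).
So M = 1509. Node A computes K = M^21 mod 1693.
1509^1 ≡ 1509 (mod 1693)
1509^2 = (1509^1)^2 ≡ 1509^2 = 2277081 ≡ 1689 (mod 1693)
1509^4 = (1509^2)^2 ≡ 1689^2 = 2852721 ≡ 16 (mod 1693)
1509^8 = (1509^4)^2 ≡ 16^2 = 256 ≡ 256 (mod 1693)
1509^16 = (1509^8)^2 ≡ 256^2 = 65536 ≡ 1202 (mod 1693)
1509^21 = 1509^16 · 1509^4 · 1509^1 ≡ 1202 · 16 · 1509 ≡ 1375 (mod 1693).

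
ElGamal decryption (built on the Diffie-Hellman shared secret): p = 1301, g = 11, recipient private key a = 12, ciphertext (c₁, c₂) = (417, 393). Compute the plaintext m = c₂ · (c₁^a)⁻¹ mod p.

1256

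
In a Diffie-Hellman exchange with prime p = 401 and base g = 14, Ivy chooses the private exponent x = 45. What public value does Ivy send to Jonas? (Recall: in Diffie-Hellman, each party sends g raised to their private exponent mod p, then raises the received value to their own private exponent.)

29

Public value = 14^45 mod 401.
14^1 ≡ 14 (mod 401)
14^2 = (14^1)^2 ≡ 14^2 = 196 ≡ 196 (mod 401)
14^4 = (14^2)^2 ≡ 196^2 = 38416 ≡ 321 (mod 401)
14^8 = (14^4)^2 ≡ 321^2 = 103041 ≡ 385 (mod 401)
14^16 = (14^8)^2 ≡ 385^2 = 148225 ≡ 256 (mod 401)
14^32 = (14^16)^2 ≡ 256^2 = 65536 ≡ 173 (mod 401)
14^45 = 14^32 · 14^8 · 14^4 · 14^1 ≡ 173 · 385 · 321 · 14 ≡ 29 (mod 401).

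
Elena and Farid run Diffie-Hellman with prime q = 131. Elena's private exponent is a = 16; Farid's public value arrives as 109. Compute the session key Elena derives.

Shared key K = 109^16 mod 131.
109^1 ≡ 109 (mod 131)
109^2 = (109^1)^2 ≡ 109^2 = 11881 ≡ 91 (mod 131)
109^4 = (109^2)^2 ≡ 91^2 = 8281 ≡ 28 (mod 131)
109^8 = (109^4)^2 ≡ 28^2 = 784 ≡ 129 (mod 131)
109^16 = (109^8)^2 ≡ 129^2 = 16641 ≡ 4 (mod 131)

4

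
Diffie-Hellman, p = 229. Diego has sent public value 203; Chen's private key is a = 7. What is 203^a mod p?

27

Shared key K = 203^7 mod 229.
203^1 ≡ 203 (mod 229)
203^2 = (203^1)^2 ≡ 203^2 = 41209 ≡ 218 (mod 229)
203^4 = (203^2)^2 ≡ 218^2 = 47524 ≡ 121 (mod 229)
203^7 = 203^4 · 203^2 · 203^1 ≡ 121 · 218 · 203 ≡ 27 (mod 229).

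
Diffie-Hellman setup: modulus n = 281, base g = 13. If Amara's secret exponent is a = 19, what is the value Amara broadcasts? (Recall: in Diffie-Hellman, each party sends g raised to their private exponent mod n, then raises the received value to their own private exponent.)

Public value = 13^19 mod 281.
13^1 ≡ 13 (mod 281)
13^2 = (13^1)^2 ≡ 13^2 = 169 ≡ 169 (mod 281)
13^4 = (13^2)^2 ≡ 169^2 = 28561 ≡ 180 (mod 281)
13^8 = (13^4)^2 ≡ 180^2 = 32400 ≡ 85 (mod 281)
13^16 = (13^8)^2 ≡ 85^2 = 7225 ≡ 200 (mod 281)
13^19 = 13^16 · 13^2 · 13^1 ≡ 200 · 169 · 13 ≡ 197 (mod 281).

197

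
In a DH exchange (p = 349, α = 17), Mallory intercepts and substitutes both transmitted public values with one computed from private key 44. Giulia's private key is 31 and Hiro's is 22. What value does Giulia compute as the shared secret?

332

Giulia receives Mallory's public value M = 17^44 mod 349 instead of the honest one.
17^1 ≡ 17 (mod 349)
17^2 = (17^1)^2 ≡ 17^2 = 289 ≡ 289 (mod 349)
17^4 = (17^2)^2 ≡ 289^2 = 83521 ≡ 110 (mod 349)
17^8 = (17^4)^2 ≡ 110^2 = 12100 ≡ 234 (mod 349)
17^16 = (17^8)^2 ≡ 234^2 = 54756 ≡ 312 (mod 349)
17^32 = (17^16)^2 ≡ 312^2 = 97344 ≡ 322 (mod 349)
17^44 = 17^32 · 17^8 · 17^4 ≡ 322 · 234 · 110 ≡ 228 (mod 349).
So M = 228. Giulia computes K = M^31 mod 349.
228^1 ≡ 228 (mod 349)
228^2 = (228^1)^2 ≡ 228^2 = 51984 ≡ 332 (mod 349)
228^4 = (228^2)^2 ≡ 332^2 = 110224 ≡ 289 (mod 349)
228^8 = (228^4)^2 ≡ 289^2 = 83521 ≡ 110 (mod 349)
228^16 = (228^8)^2 ≡ 110^2 = 12100 ≡ 234 (mod 349)
228^31 = 228^16 · 228^8 · 228^4 · 228^2 · 228^1 ≡ 234 · 110 · 289 · 332 · 228 ≡ 332 (mod 349).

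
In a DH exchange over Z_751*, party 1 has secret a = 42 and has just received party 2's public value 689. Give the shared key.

394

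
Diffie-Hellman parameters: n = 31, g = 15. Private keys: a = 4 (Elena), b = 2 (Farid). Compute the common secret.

4

Elena sends A = g^a mod n = 15^4 mod 31.
15^1 ≡ 15 (mod 31)
15^2 = (15^1)^2 ≡ 15^2 = 225 ≡ 8 (mod 31)
15^4 = (15^2)^2 ≡ 8^2 = 64 ≡ 2 (mod 31)
So A = 2. Farid then computes K = A^b mod n = 2^2 mod 31.
2^1 ≡ 2 (mod 31)
2^2 = (2^1)^2 ≡ 2^2 = 4 ≡ 4 (mod 31)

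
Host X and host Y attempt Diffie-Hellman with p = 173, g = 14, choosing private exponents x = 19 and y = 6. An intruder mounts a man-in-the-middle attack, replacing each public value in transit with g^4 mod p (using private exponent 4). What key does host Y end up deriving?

60

Host Y receives an intruder's public value M = 14^4 mod 173 instead of the honest one.
14^1 ≡ 14 (mod 173)
14^2 = (14^1)^2 ≡ 14^2 = 196 ≡ 23 (mod 173)
14^4 = (14^2)^2 ≡ 23^2 = 529 ≡ 10 (mod 173)
So M = 10. Host Y computes K = M^6 mod 173.
10^1 ≡ 10 (mod 173)
10^2 = (10^1)^2 ≡ 10^2 = 100 ≡ 100 (mod 173)
10^4 = (10^2)^2 ≡ 100^2 = 10000 ≡ 139 (mod 173)
10^6 = 10^4 · 10^2 ≡ 139 · 100 ≡ 60 (mod 173).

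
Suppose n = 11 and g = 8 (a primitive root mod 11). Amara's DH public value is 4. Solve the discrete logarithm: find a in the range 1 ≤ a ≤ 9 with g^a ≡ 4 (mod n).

Try successive powers of 8 modulo 11:
8^1 ≡ 8
8^2 ≡ 9
8^3 ≡ 6
8^4 ≡ 4
Found: a = 4.

4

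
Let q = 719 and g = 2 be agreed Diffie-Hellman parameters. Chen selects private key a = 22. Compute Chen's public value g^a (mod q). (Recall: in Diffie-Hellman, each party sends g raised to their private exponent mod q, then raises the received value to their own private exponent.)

377

Public value = 2^22 (mod 719).
2^1 ≡ 2 (mod 719)
2^2 = (2^1)^2 ≡ 2^2 = 4 ≡ 4 (mod 719)
2^4 = (2^2)^2 ≡ 4^2 = 16 ≡ 16 (mod 719)
2^8 = (2^4)^2 ≡ 16^2 = 256 ≡ 256 (mod 719)
2^16 = (2^8)^2 ≡ 256^2 = 65536 ≡ 107 (mod 719)
2^22 = 2^16 · 2^4 · 2^2 ≡ 107 · 16 · 4 ≡ 377 (mod 719).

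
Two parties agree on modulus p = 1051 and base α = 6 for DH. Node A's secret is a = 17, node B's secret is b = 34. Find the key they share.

891

Node B sends B = α^b mod p = 6^34 mod 1051.
6^1 ≡ 6 (mod 1051)
6^2 = (6^1)^2 ≡ 6^2 = 36 ≡ 36 (mod 1051)
6^4 = (6^2)^2 ≡ 36^2 = 1296 ≡ 245 (mod 1051)
6^8 = (6^4)^2 ≡ 245^2 = 60025 ≡ 118 (mod 1051)
6^16 = (6^8)^2 ≡ 118^2 = 13924 ≡ 261 (mod 1051)
6^32 = (6^16)^2 ≡ 261^2 = 68121 ≡ 857 (mod 1051)
6^34 = 6^32 · 6^2 ≡ 857 · 36 ≡ 373 (mod 1051).
So B = 373. Node A then computes K = B^a mod p = 373^17 mod 1051.
373^1 ≡ 373 (mod 1051)
373^2 = (373^1)^2 ≡ 373^2 = 139129 ≡ 397 (mod 1051)
373^4 = (373^2)^2 ≡ 397^2 = 157609 ≡ 1010 (mod 1051)
373^8 = (373^4)^2 ≡ 1010^2 = 1020100 ≡ 630 (mod 1051)
373^16 = (373^8)^2 ≡ 630^2 = 396900 ≡ 673 (mod 1051)
373^17 = 373^16 · 373^1 ≡ 673 · 373 ≡ 891 (mod 1051).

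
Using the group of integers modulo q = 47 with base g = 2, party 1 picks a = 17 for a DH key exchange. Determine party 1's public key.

36

Public value = 2^17 (mod 47).
2^1 ≡ 2 (mod 47)
2^2 = (2^1)^2 ≡ 2^2 = 4 ≡ 4 (mod 47)
2^4 = (2^2)^2 ≡ 4^2 = 16 ≡ 16 (mod 47)
2^8 = (2^4)^2 ≡ 16^2 = 256 ≡ 21 (mod 47)
2^16 = (2^8)^2 ≡ 21^2 = 441 ≡ 18 (mod 47)
2^17 = 2^16 · 2^1 ≡ 18 · 2 ≡ 36 (mod 47).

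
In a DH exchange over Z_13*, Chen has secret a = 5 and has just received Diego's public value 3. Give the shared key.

9

Shared key K = 3^5 mod 13.
3^1 ≡ 3 (mod 13)
3^2 = (3^1)^2 ≡ 3^2 = 9 ≡ 9 (mod 13)
3^4 = (3^2)^2 ≡ 9^2 = 81 ≡ 3 (mod 13)
3^5 = 3^4 · 3^1 ≡ 3 · 3 ≡ 9 (mod 13).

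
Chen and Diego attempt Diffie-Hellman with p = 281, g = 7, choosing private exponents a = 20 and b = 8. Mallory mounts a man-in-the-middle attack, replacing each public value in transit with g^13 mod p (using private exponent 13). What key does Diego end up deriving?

Diego receives Mallory's public value M = 7^13 mod 281 instead of the honest one.
7^1 ≡ 7 (mod 281)
7^2 = (7^1)^2 ≡ 7^2 = 49 ≡ 49 (mod 281)
7^4 = (7^2)^2 ≡ 49^2 = 2401 ≡ 153 (mod 281)
7^8 = (7^4)^2 ≡ 153^2 = 23409 ≡ 86 (mod 281)
7^13 = 7^8 · 7^4 · 7^1 ≡ 86 · 153 · 7 ≡ 219 (mod 281).
So M = 219. Diego computes K = M^8 mod 281.
219^1 ≡ 219 (mod 281)
219^2 = (219^1)^2 ≡ 219^2 = 47961 ≡ 191 (mod 281)
219^4 = (219^2)^2 ≡ 191^2 = 36481 ≡ 232 (mod 281)
219^8 = (219^4)^2 ≡ 232^2 = 53824 ≡ 153 (mod 281)

153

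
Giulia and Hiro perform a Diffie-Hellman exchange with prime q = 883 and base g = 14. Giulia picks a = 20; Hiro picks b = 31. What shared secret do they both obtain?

153

Hiro sends B = g^b mod q = 14^31 mod 883.
14^1 ≡ 14 (mod 883)
14^2 = (14^1)^2 ≡ 14^2 = 196 ≡ 196 (mod 883)
14^4 = (14^2)^2 ≡ 196^2 = 38416 ≡ 447 (mod 883)
14^8 = (14^4)^2 ≡ 447^2 = 199809 ≡ 251 (mod 883)
14^16 = (14^8)^2 ≡ 251^2 = 63001 ≡ 308 (mod 883)
14^31 = 14^16 · 14^8 · 14^4 · 14^2 · 14^1 ≡ 308 · 251 · 447 · 196 · 14 ≡ 595 (mod 883).
So B = 595. Giulia then computes K = B^a mod q = 595^20 mod 883.
595^1 ≡ 595 (mod 883)
595^2 = (595^1)^2 ≡ 595^2 = 354025 ≡ 825 (mod 883)
595^4 = (595^2)^2 ≡ 825^2 = 680625 ≡ 715 (mod 883)
595^8 = (595^4)^2 ≡ 715^2 = 511225 ≡ 851 (mod 883)
595^16 = (595^8)^2 ≡ 851^2 = 724201 ≡ 141 (mod 883)
595^20 = 595^16 · 595^4 ≡ 141 · 715 ≡ 153 (mod 883).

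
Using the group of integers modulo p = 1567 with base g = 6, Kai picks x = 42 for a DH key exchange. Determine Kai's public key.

1355

Public value = 6^42 mod 1567.
6^1 ≡ 6 (mod 1567)
6^2 = (6^1)^2 ≡ 6^2 = 36 ≡ 36 (mod 1567)
6^4 = (6^2)^2 ≡ 36^2 = 1296 ≡ 1296 (mod 1567)
6^8 = (6^4)^2 ≡ 1296^2 = 1679616 ≡ 1359 (mod 1567)
6^16 = (6^8)^2 ≡ 1359^2 = 1846881 ≡ 955 (mod 1567)
6^32 = (6^16)^2 ≡ 955^2 = 912025 ≡ 31 (mod 1567)
6^42 = 6^32 · 6^8 · 6^2 ≡ 31 · 1359 · 36 ≡ 1355 (mod 1567).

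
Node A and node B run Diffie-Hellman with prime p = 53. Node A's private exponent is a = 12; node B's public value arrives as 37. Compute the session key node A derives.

10

Shared key K = 37^12 mod 53.
37^1 ≡ 37 (mod 53)
37^2 = (37^1)^2 ≡ 37^2 = 1369 ≡ 44 (mod 53)
37^4 = (37^2)^2 ≡ 44^2 = 1936 ≡ 28 (mod 53)
37^8 = (37^4)^2 ≡ 28^2 = 784 ≡ 42 (mod 53)
37^12 = 37^8 · 37^4 ≡ 42 · 28 ≡ 10 (mod 53).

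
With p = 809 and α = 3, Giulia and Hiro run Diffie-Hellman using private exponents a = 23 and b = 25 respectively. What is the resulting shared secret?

142

Hiro sends B = α^b mod p = 3^25 mod 809.
3^1 ≡ 3 (mod 809)
3^2 = (3^1)^2 ≡ 3^2 = 9 ≡ 9 (mod 809)
3^4 = (3^2)^2 ≡ 9^2 = 81 ≡ 81 (mod 809)
3^8 = (3^4)^2 ≡ 81^2 = 6561 ≡ 89 (mod 809)
3^16 = (3^8)^2 ≡ 89^2 = 7921 ≡ 640 (mod 809)
3^25 = 3^16 · 3^8 · 3^1 ≡ 640 · 89 · 3 ≡ 181 (mod 809).
So B = 181. Giulia then computes K = B^a mod p = 181^23 mod 809.
181^1 ≡ 181 (mod 809)
181^2 = (181^1)^2 ≡ 181^2 = 32761 ≡ 401 (mod 809)
181^4 = (181^2)^2 ≡ 401^2 = 160801 ≡ 619 (mod 809)
181^8 = (181^4)^2 ≡ 619^2 = 383161 ≡ 504 (mod 809)
181^16 = (181^8)^2 ≡ 504^2 = 254016 ≡ 799 (mod 809)
181^23 = 181^16 · 181^4 · 181^2 · 181^1 ≡ 799 · 619 · 401 · 181 ≡ 142 (mod 809).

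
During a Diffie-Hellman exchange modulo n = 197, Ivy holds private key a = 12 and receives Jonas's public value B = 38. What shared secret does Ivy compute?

Shared key K = 38^12 mod 197.
38^1 ≡ 38 (mod 197)
38^2 = (38^1)^2 ≡ 38^2 = 1444 ≡ 65 (mod 197)
38^4 = (38^2)^2 ≡ 65^2 = 4225 ≡ 88 (mod 197)
38^8 = (38^4)^2 ≡ 88^2 = 7744 ≡ 61 (mod 197)
38^12 = 38^8 · 38^4 ≡ 61 · 88 ≡ 49 (mod 197).

49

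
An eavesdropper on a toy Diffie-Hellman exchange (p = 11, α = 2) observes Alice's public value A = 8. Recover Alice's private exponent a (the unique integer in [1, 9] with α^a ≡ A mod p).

Try successive powers of 2 modulo 11:
2^1 ≡ 2
2^2 ≡ 4
2^3 ≡ 8
Found: a = 3.

3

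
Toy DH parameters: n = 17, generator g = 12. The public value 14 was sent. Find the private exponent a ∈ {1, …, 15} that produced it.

Try successive powers of 12 modulo 17:
12^1 ≡ 12
12^2 ≡ 8
12^3 ≡ 11
12^4 ≡ 13
12^5 ≡ 3
12^6 ≡ 2
12^7 ≡ 7
12^8 ≡ 16
12^9 ≡ 5
12^10 ≡ 9
12^11 ≡ 6
12^12 ≡ 4
12^13 ≡ 14
Found: a = 13.

13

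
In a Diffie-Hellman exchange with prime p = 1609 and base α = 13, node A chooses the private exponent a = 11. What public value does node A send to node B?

Public value = 13^11 mod 1609.
13^1 ≡ 13 (mod 1609)
13^2 = (13^1)^2 ≡ 13^2 = 169 ≡ 169 (mod 1609)
13^4 = (13^2)^2 ≡ 169^2 = 28561 ≡ 1208 (mod 1609)
13^8 = (13^4)^2 ≡ 1208^2 = 1459264 ≡ 1510 (mod 1609)
13^11 = 13^8 · 13^2 · 13^1 ≡ 1510 · 169 · 13 ≡ 1321 (mod 1609).

1321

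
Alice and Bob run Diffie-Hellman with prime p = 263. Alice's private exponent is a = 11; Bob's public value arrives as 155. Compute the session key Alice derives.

28

Shared key K = 155^11 mod 263.
155^1 ≡ 155 (mod 263)
155^2 = (155^1)^2 ≡ 155^2 = 24025 ≡ 92 (mod 263)
155^4 = (155^2)^2 ≡ 92^2 = 8464 ≡ 48 (mod 263)
155^8 = (155^4)^2 ≡ 48^2 = 2304 ≡ 200 (mod 263)
155^11 = 155^8 · 155^2 · 155^1 ≡ 200 · 92 · 155 ≡ 28 (mod 263).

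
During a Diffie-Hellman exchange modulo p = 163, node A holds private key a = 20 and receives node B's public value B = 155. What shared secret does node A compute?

136

Shared key K = 155^20 mod 163.
155^1 ≡ 155 (mod 163)
155^2 = (155^1)^2 ≡ 155^2 = 24025 ≡ 64 (mod 163)
155^4 = (155^2)^2 ≡ 64^2 = 4096 ≡ 21 (mod 163)
155^8 = (155^4)^2 ≡ 21^2 = 441 ≡ 115 (mod 163)
155^16 = (155^8)^2 ≡ 115^2 = 13225 ≡ 22 (mod 163)
155^20 = 155^16 · 155^4 ≡ 22 · 21 ≡ 136 (mod 163).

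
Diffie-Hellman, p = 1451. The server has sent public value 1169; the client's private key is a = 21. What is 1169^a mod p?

Shared key K = 1169^21 mod 1451.
1169^1 ≡ 1169 (mod 1451)
1169^2 = (1169^1)^2 ≡ 1169^2 = 1366561 ≡ 1170 (mod 1451)
1169^4 = (1169^2)^2 ≡ 1170^2 = 1368900 ≡ 607 (mod 1451)
1169^8 = (1169^4)^2 ≡ 607^2 = 368449 ≡ 1346 (mod 1451)
1169^16 = (1169^8)^2 ≡ 1346^2 = 1811716 ≡ 868 (mod 1451)
1169^21 = 1169^16 · 1169^4 · 1169^1 ≡ 868 · 607 · 1169 ≡ 466 (mod 1451).

466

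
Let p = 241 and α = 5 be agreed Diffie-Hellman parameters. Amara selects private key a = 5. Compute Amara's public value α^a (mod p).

233

Public value = 5^5 (mod 241).
5^1 ≡ 5 (mod 241)
5^2 = (5^1)^2 ≡ 5^2 = 25 ≡ 25 (mod 241)
5^4 = (5^2)^2 ≡ 25^2 = 625 ≡ 143 (mod 241)
5^5 = 5^4 · 5^1 ≡ 143 · 5 ≡ 233 (mod 241).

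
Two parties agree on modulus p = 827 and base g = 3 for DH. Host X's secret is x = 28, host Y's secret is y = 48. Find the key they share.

Host Y sends B = g^y mod p = 3^48 mod 827.
3^1 ≡ 3 (mod 827)
3^2 = (3^1)^2 ≡ 3^2 = 9 ≡ 9 (mod 827)
3^4 = (3^2)^2 ≡ 9^2 = 81 ≡ 81 (mod 827)
3^8 = (3^4)^2 ≡ 81^2 = 6561 ≡ 772 (mod 827)
3^16 = (3^8)^2 ≡ 772^2 = 595984 ≡ 544 (mod 827)
3^32 = (3^16)^2 ≡ 544^2 = 295936 ≡ 697 (mod 827)
3^48 = 3^32 · 3^16 ≡ 697 · 544 ≡ 402 (mod 827).
So B = 402. Host X then computes K = B^x mod p = 402^28 mod 827.
402^1 ≡ 402 (mod 827)
402^2 = (402^1)^2 ≡ 402^2 = 161604 ≡ 339 (mod 827)
402^4 = (402^2)^2 ≡ 339^2 = 114921 ≡ 795 (mod 827)
402^8 = (402^4)^2 ≡ 795^2 = 632025 ≡ 197 (mod 827)
402^16 = (402^8)^2 ≡ 197^2 = 38809 ≡ 767 (mod 827)
402^28 = 402^16 · 402^8 · 402^4 ≡ 767 · 197 · 795 ≡ 301 (mod 827).

301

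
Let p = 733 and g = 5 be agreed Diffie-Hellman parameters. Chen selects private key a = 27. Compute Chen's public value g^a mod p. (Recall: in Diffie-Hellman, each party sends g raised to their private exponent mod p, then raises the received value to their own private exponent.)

32

Public value = 5^27 mod 733.
5^1 ≡ 5 (mod 733)
5^2 = (5^1)^2 ≡ 5^2 = 25 ≡ 25 (mod 733)
5^4 = (5^2)^2 ≡ 25^2 = 625 ≡ 625 (mod 733)
5^8 = (5^4)^2 ≡ 625^2 = 390625 ≡ 669 (mod 733)
5^16 = (5^8)^2 ≡ 669^2 = 447561 ≡ 431 (mod 733)
5^27 = 5^16 · 5^8 · 5^2 · 5^1 ≡ 431 · 669 · 25 · 5 ≡ 32 (mod 733).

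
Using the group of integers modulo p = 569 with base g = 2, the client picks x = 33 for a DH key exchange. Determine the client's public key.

487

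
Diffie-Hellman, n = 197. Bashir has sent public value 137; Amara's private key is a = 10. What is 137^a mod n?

182

Shared key K = 137^10 mod 197.
137^1 ≡ 137 (mod 197)
137^2 = (137^1)^2 ≡ 137^2 = 18769 ≡ 54 (mod 197)
137^4 = (137^2)^2 ≡ 54^2 = 2916 ≡ 158 (mod 197)
137^8 = (137^4)^2 ≡ 158^2 = 24964 ≡ 142 (mod 197)
137^10 = 137^8 · 137^2 ≡ 142 · 54 ≡ 182 (mod 197).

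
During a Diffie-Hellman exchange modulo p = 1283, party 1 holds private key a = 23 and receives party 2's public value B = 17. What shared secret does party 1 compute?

1281

Shared key K = 17^23 mod 1283.
17^1 ≡ 17 (mod 1283)
17^2 = (17^1)^2 ≡ 17^2 = 289 ≡ 289 (mod 1283)
17^4 = (17^2)^2 ≡ 289^2 = 83521 ≡ 126 (mod 1283)
17^8 = (17^4)^2 ≡ 126^2 = 15876 ≡ 480 (mod 1283)
17^16 = (17^8)^2 ≡ 480^2 = 230400 ≡ 743 (mod 1283)
17^23 = 17^16 · 17^4 · 17^2 · 17^1 ≡ 743 · 126 · 289 · 17 ≡ 1281 (mod 1283).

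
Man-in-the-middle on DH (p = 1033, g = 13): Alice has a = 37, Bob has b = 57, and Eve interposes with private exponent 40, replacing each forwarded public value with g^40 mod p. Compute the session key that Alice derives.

441

Alice receives Eve's public value M = 13^40 mod 1033 instead of the honest one.
13^1 ≡ 13 (mod 1033)
13^2 = (13^1)^2 ≡ 13^2 = 169 ≡ 169 (mod 1033)
13^4 = (13^2)^2 ≡ 169^2 = 28561 ≡ 670 (mod 1033)
13^8 = (13^4)^2 ≡ 670^2 = 448900 ≡ 578 (mod 1033)
13^16 = (13^8)^2 ≡ 578^2 = 334084 ≡ 425 (mod 1033)
13^32 = (13^16)^2 ≡ 425^2 = 180625 ≡ 883 (mod 1033)
13^40 = 13^32 · 13^8 ≡ 883 · 578 ≡ 72 (mod 1033).
So M = 72. Alice computes K = M^37 mod 1033.
72^1 ≡ 72 (mod 1033)
72^2 = (72^1)^2 ≡ 72^2 = 5184 ≡ 19 (mod 1033)
72^4 = (72^2)^2 ≡ 19^2 = 361 ≡ 361 (mod 1033)
72^8 = (72^4)^2 ≡ 361^2 = 130321 ≡ 163 (mod 1033)
72^16 = (72^8)^2 ≡ 163^2 = 26569 ≡ 744 (mod 1033)
72^32 = (72^16)^2 ≡ 744^2 = 553536 ≡ 881 (mod 1033)
72^37 = 72^32 · 72^4 · 72^1 ≡ 881 · 361 · 72 ≡ 441 (mod 1033).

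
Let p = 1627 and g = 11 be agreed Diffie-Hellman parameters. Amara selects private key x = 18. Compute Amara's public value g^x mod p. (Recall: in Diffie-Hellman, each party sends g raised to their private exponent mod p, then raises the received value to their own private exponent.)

309

Public value = 11^18 mod 1627.
11^1 ≡ 11 (mod 1627)
11^2 = (11^1)^2 ≡ 11^2 = 121 ≡ 121 (mod 1627)
11^4 = (11^2)^2 ≡ 121^2 = 14641 ≡ 1625 (mod 1627)
11^8 = (11^4)^2 ≡ 1625^2 = 2640625 ≡ 4 (mod 1627)
11^16 = (11^8)^2 ≡ 4^2 = 16 ≡ 16 (mod 1627)
11^18 = 11^16 · 11^2 ≡ 16 · 121 ≡ 309 (mod 1627).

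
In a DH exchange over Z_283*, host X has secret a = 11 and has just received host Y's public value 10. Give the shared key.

130

Shared key K = 10^11 mod 283.
10^1 ≡ 10 (mod 283)
10^2 = (10^1)^2 ≡ 10^2 = 100 ≡ 100 (mod 283)
10^4 = (10^2)^2 ≡ 100^2 = 10000 ≡ 95 (mod 283)
10^8 = (10^4)^2 ≡ 95^2 = 9025 ≡ 252 (mod 283)
10^11 = 10^8 · 10^2 · 10^1 ≡ 252 · 100 · 10 ≡ 130 (mod 283).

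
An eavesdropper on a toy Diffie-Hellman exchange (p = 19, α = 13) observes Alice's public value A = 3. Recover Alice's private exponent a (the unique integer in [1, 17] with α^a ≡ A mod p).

17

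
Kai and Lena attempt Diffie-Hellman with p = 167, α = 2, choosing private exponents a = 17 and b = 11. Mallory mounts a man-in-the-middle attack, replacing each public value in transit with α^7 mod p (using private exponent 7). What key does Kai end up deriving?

112

Kai receives Mallory's public value M = 2^7 mod 167 instead of the honest one.
2^1 ≡ 2 (mod 167)
2^2 = (2^1)^2 ≡ 2^2 = 4 ≡ 4 (mod 167)
2^4 = (2^2)^2 ≡ 4^2 = 16 ≡ 16 (mod 167)
2^7 = 2^4 · 2^2 · 2^1 ≡ 16 · 4 · 2 ≡ 128 (mod 167).
So M = 128. Kai computes K = M^17 mod 167.
128^1 ≡ 128 (mod 167)
128^2 = (128^1)^2 ≡ 128^2 = 16384 ≡ 18 (mod 167)
128^4 = (128^2)^2 ≡ 18^2 = 324 ≡ 157 (mod 167)
128^8 = (128^4)^2 ≡ 157^2 = 24649 ≡ 100 (mod 167)
128^16 = (128^8)^2 ≡ 100^2 = 10000 ≡ 147 (mod 167)
128^17 = 128^16 · 128^1 ≡ 147 · 128 ≡ 112 (mod 167).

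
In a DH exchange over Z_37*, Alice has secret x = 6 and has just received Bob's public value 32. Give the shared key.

11

Shared key K = 32^6 mod 37.
32^1 ≡ 32 (mod 37)
32^2 = (32^1)^2 ≡ 32^2 = 1024 ≡ 25 (mod 37)
32^4 = (32^2)^2 ≡ 25^2 = 625 ≡ 33 (mod 37)
32^6 = 32^4 · 32^2 ≡ 33 · 25 ≡ 11 (mod 37).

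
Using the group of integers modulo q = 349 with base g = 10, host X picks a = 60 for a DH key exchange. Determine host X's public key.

249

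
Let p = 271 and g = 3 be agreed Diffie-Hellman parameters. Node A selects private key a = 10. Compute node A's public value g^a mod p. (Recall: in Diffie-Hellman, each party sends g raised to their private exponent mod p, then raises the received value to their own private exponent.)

Public value = 3^10 mod 271.
3^1 ≡ 3 (mod 271)
3^2 = (3^1)^2 ≡ 3^2 = 9 ≡ 9 (mod 271)
3^4 = (3^2)^2 ≡ 9^2 = 81 ≡ 81 (mod 271)
3^8 = (3^4)^2 ≡ 81^2 = 6561 ≡ 57 (mod 271)
3^10 = 3^8 · 3^2 ≡ 57 · 9 ≡ 242 (mod 271).

242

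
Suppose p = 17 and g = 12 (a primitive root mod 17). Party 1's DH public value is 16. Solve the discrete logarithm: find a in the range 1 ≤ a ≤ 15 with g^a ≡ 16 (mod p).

8

Try successive powers of 12 modulo 17:
12^1 ≡ 12
12^2 ≡ 8
12^3 ≡ 11
12^4 ≡ 13
12^5 ≡ 3
12^6 ≡ 2
12^7 ≡ 7
12^8 ≡ 16
Found: a = 8.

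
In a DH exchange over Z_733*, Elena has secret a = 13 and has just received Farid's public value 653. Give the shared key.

Shared key K = 653^13 mod 733.
653^1 ≡ 653 (mod 733)
653^2 = (653^1)^2 ≡ 653^2 = 426409 ≡ 536 (mod 733)
653^4 = (653^2)^2 ≡ 536^2 = 287296 ≡ 693 (mod 733)
653^8 = (653^4)^2 ≡ 693^2 = 480249 ≡ 134 (mod 733)
653^13 = 653^8 · 653^4 · 653^1 ≡ 134 · 693 · 653 ≡ 728 (mod 733).

728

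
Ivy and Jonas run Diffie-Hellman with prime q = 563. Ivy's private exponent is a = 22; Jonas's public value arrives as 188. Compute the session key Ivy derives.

Shared key K = 188^22 mod 563.
188^1 ≡ 188 (mod 563)
188^2 = (188^1)^2 ≡ 188^2 = 35344 ≡ 438 (mod 563)
188^4 = (188^2)^2 ≡ 438^2 = 191844 ≡ 424 (mod 563)
188^8 = (188^4)^2 ≡ 424^2 = 179776 ≡ 179 (mod 563)
188^16 = (188^8)^2 ≡ 179^2 = 32041 ≡ 513 (mod 563)
188^22 = 188^16 · 188^4 · 188^2 ≡ 513 · 424 · 438 ≡ 522 (mod 563).

522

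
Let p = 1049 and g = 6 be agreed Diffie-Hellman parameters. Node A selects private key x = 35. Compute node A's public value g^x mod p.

480

Public value = 6^35 mod 1049.
6^1 ≡ 6 (mod 1049)
6^2 = (6^1)^2 ≡ 6^2 = 36 ≡ 36 (mod 1049)
6^4 = (6^2)^2 ≡ 36^2 = 1296 ≡ 247 (mod 1049)
6^8 = (6^4)^2 ≡ 247^2 = 61009 ≡ 167 (mod 1049)
6^16 = (6^8)^2 ≡ 167^2 = 27889 ≡ 615 (mod 1049)
6^32 = (6^16)^2 ≡ 615^2 = 378225 ≡ 585 (mod 1049)
6^35 = 6^32 · 6^2 · 6^1 ≡ 585 · 36 · 6 ≡ 480 (mod 1049).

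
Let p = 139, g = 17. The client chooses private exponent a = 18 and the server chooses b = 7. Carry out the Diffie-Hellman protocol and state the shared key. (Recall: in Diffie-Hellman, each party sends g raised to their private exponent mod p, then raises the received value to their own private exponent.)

The server sends B = g^b mod p = 17^7 mod 139.
17^1 ≡ 17 (mod 139)
17^2 = (17^1)^2 ≡ 17^2 = 289 ≡ 11 (mod 139)
17^4 = (17^2)^2 ≡ 11^2 = 121 ≡ 121 (mod 139)
17^7 = 17^4 · 17^2 · 17^1 ≡ 121 · 11 · 17 ≡ 109 (mod 139).
So B = 109. The client then computes K = B^a mod p = 109^18 mod 139.
109^1 ≡ 109 (mod 139)
109^2 = (109^1)^2 ≡ 109^2 = 11881 ≡ 66 (mod 139)
109^4 = (109^2)^2 ≡ 66^2 = 4356 ≡ 47 (mod 139)
109^8 = (109^4)^2 ≡ 47^2 = 2209 ≡ 124 (mod 139)
109^16 = (109^8)^2 ≡ 124^2 = 15376 ≡ 86 (mod 139)
109^18 = 109^16 · 109^2 ≡ 86 · 66 ≡ 116 (mod 139).

116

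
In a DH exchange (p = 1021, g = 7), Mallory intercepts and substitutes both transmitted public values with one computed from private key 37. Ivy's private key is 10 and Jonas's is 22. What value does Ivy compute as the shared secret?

169

Ivy receives Mallory's public value M = 7^37 mod 1021 instead of the honest one.
7^1 ≡ 7 (mod 1021)
7^2 = (7^1)^2 ≡ 7^2 = 49 ≡ 49 (mod 1021)
7^4 = (7^2)^2 ≡ 49^2 = 2401 ≡ 359 (mod 1021)
7^8 = (7^4)^2 ≡ 359^2 = 128881 ≡ 235 (mod 1021)
7^16 = (7^8)^2 ≡ 235^2 = 55225 ≡ 91 (mod 1021)
7^32 = (7^16)^2 ≡ 91^2 = 8281 ≡ 113 (mod 1021)
7^37 = 7^32 · 7^4 · 7^1 ≡ 113 · 359 · 7 ≡ 131 (mod 1021).
So M = 131. Ivy computes K = M^10 mod 1021.
131^1 ≡ 131 (mod 1021)
131^2 = (131^1)^2 ≡ 131^2 = 17161 ≡ 825 (mod 1021)
131^4 = (131^2)^2 ≡ 825^2 = 680625 ≡ 639 (mod 1021)
131^8 = (131^4)^2 ≡ 639^2 = 408321 ≡ 942 (mod 1021)
131^10 = 131^8 · 131^2 ≡ 942 · 825 ≡ 169 (mod 1021).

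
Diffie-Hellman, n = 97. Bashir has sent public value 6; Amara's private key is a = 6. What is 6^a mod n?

96

Shared key K = 6^6 mod 97.
6^1 ≡ 6 (mod 97)
6^2 = (6^1)^2 ≡ 6^2 = 36 ≡ 36 (mod 97)
6^4 = (6^2)^2 ≡ 36^2 = 1296 ≡ 35 (mod 97)
6^6 = 6^4 · 6^2 ≡ 35 · 36 ≡ 96 (mod 97).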